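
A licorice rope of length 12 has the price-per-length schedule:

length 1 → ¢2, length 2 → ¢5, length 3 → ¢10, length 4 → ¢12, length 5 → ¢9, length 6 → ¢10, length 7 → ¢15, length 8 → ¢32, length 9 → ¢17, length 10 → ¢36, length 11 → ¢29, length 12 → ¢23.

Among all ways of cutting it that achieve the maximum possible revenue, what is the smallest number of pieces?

2

Consider every possible first cut. r[k] is the best of p[i]+r[k−i] over all sellable i≤k.
r[1] = 2
r[2] = 5
r[3] = 10
r[4] = 12  (first piece 1, then r[3]=10)
r[5] = 15  (first piece 2, then r[3]=10)
r[6] = 20  (first piece 3, then r[3]=10)
r[7] = 22  (first piece 1, then r[6]=20)
r[8] = 32
r[9] = 34  (first piece 1, then r[8]=32)
r[10] = 37  (first piece 2, then r[8]=32)
r[11] = 42  (first piece 3, then r[8]=32)
r[12] = 44  (first piece 1, then r[11]=42)
Maximum revenue is ¢44.
Now minimize piece count subject to staying optimal: for each k, pieces[k] = 1 + min over i with p[i]+r[k−i]=r[k] of pieces[k−i].
pieces[9] = 2
pieces[10] = 2
pieces[11] = 2
pieces[12] = 2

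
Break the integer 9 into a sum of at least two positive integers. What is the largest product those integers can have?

27

Let P[k] be the best product for length k (with at least one cut). For each first piece i, the rest contributes max(k−i, P[k−i]).
P[2] = 1×max(1,0) = 1×1 = 1
P[3] = 1×max(2,1) = 1×2 = 2
P[4] = 2×max(2,1) = 2×2 = 4
P[5] = 2×max(3,2) = 2×3 = 6
P[6] = 3×max(3,2) = 3×3 = 9
P[7] = 2×max(5,6) = 2×6 = 12
P[8] = 2×max(6,9) = 2×9 = 18
P[9] = 3×max(6,9) = 3×9 = 27
One optimal split: 3 + 3 + 3; product 3×3×3 = 27.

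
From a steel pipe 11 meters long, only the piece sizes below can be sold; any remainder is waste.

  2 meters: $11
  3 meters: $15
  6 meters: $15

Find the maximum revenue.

59

Let best[k] be the best obtainable value from length k. For each k, try every first piece i and keep the best of price[i] + best[k−i].
best[1] = 0
best[2] = 11
best[3] = 15
best[4] = 22  (first piece 2, then best[2]=11)
best[5] = 26  (first piece 2, then best[3]=15)
best[6] = 33  (first piece 2, then best[4]=22)
best[7] = 37  (first piece 2, then best[5]=26)
best[8] = 44  (first piece 2, then best[6]=33)
best[9] = 48  (first piece 2, then best[7]=37)
best[10] = 55  (first piece 2, then best[8]=44)
best[11] = 59  (first piece 2, then best[9]=48)
One optimal cutting: 3 + 2 + 2 + 2 + 2 → $59.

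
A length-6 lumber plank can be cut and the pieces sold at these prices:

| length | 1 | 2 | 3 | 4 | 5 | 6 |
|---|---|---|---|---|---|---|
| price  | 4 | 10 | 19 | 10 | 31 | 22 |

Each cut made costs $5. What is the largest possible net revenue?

33

Build r[k] bottom-up: r[k] = max over allowed piece i of (p[i] + r[k−i]) − 5 per cut.
r[1] = 4
r[2] = max(4+4-5, 10+0) = 10
r[3] = max(4+10-5, 10+4-5, 19+0) = 19
r[4] = max(4+19-5, 10+10-5, 19+4-5, 10+0) = 18
r[5] = max(4+18-5, 10+19-5, 19+10-5, 10+4-5, 31+0) = 31
r[6] = max(4+31-5, 10+18-5, 19+19-5, 10+10-5, 31+4-5, 22+0) = 33
One optimal plan: pieces 3 + 3 (1 cut) → $38 − $5 = $33.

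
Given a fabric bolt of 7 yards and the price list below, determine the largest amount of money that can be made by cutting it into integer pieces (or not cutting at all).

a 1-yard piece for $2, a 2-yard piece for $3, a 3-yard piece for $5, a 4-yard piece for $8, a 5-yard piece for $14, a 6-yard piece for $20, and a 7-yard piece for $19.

Consider every possible first cut. r[k] is the best of p[i]+r[k−i] over all sellable i≤k.
r[1] = 2
r[2] = 4  (first piece 1, then r[1]=2)
r[3] = 6  (first piece 1, then r[2]=4)
r[4] = 8  (first piece 1, then r[3]=6)
r[5] = 14
r[6] = 20
r[7] = 22  (first piece 1, then r[6]=20)
One optimal cutting: 6 + 1 → $20 + $2 = $22.

22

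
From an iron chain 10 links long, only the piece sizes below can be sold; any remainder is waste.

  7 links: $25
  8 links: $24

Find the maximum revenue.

25

Build f[k] bottom-up: f[k] = max over allowed piece i of (p[i] + f[k−i]).
f[1] = 0
f[2] = 0
f[3] = 0
f[4] = 0
f[5] = 0
f[6] = 0
f[7] = 25
f[8] = max(25+0, 24+0) = 25
f[9] = max(25+0, 24+0) = 25
f[10] = max(25+0, 24+0) = 25
One optimal cutting: pieces 7 with 3 links of scrap → $25.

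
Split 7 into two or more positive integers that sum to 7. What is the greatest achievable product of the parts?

Define prod[k] = max over 1≤i<k of i · max(k−i, prod[k−i]); the inner max lets the remainder stay uncut if that's better.
prod[2] = 1×max(1,0) = 1×1 = 1
prod[3] = max(1×2, 2×1) = 2
prod[4] = max(1×3, 2×2, 3×1) = 4
prod[5] = max(1×4, 2×3, 3×2, 4×1) = 6
prod[6] = max(1×6, 2×4, 3×3, 4×2, 5×1) = 9
prod[7] = max(1×9, 2×6, 3×4, 4×3, 5×2, 6×1) = 12
One optimal split: 3 + 2 + 2; product 3×2×2 = 12.

12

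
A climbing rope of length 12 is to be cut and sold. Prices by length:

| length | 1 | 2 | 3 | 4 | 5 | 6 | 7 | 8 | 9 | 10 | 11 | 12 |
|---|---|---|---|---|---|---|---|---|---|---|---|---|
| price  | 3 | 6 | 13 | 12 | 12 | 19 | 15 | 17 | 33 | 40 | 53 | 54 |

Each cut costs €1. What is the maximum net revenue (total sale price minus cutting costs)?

Consider every possible first cut. v[k] is the best of p[i]+v[k−i] over all sellable i≤k, charging 1 whenever i<k.
v[1] = 3
v[2] = max(3+3-1, 6+0) = 6
v[3] = max(3+6-1, 6+3-1, 13+0) = 13
v[4] = max(3+13-1, 6+6-1, 13+3-1, 12+0) = 15
v[5] = max(3+15-1, 6+13-1, 13+6-1, 12+3-1, 12+0) = 18
v[6] = max(3+18-1, 6+15-1, 13+13-1, 12+6-1, 12+3-1, 19+0) = 25
v[7] = max(3+25-1, 6+18-1, 13+15-1, …, 19+3-1, 15+0) = 27
v[8] = max(3+27-1, 6+25-1, 13+18-1, …, 15+3-1, 17+0) = 30
v[9] = max(3+30-1, 6+27-1, 13+25-1, …, 17+3-1, 33+0) = 37
v[10] = max(3+37-1, 6+30-1, 13+27-1, …, 33+3-1, 40+0) = 40
v[11] = max(3+40-1, 6+37-1, 13+30-1, …, 40+3-1, 53+0) = 53
v[12] = max(3+53-1, 6+40-1, 13+37-1, …, 53+3-1, 54+0) = 55
One optimal plan: pieces 11 + 1 (1 cut) → €56 − €1 = €55.

55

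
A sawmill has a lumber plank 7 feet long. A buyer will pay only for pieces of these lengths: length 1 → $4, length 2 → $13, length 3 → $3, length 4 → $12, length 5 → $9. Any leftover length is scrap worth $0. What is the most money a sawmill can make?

43

Let r[k] be the best obtainable value from length k. For each k, try every first piece i and keep the best of price[i] + r[k−i].
r[1] = 4
r[2] = max(4+4, 13+0) = 13
r[3] = max(4+13, 13+4, 3+0) = 17
r[4] = max(4+17, 13+13, 3+4, 12+0) = 26
r[5] = max(4+26, 13+17, 3+13, 12+4, 9+0) = 30
r[6] = max(4+30, 13+26, 3+17, 12+13, 9+4) = 39
r[7] = max(4+39, 13+30, 3+26, 12+17, 9+13) = 43
One optimal cutting: 2 + 2 + 2 + 1 → $43.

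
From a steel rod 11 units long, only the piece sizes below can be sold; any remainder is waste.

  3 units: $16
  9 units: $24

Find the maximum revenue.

Consider every possible first cut. best[k] is the best of p[i]+best[k−i] over all sellable i≤k.
best[1] = 0
best[2] = 0
best[3] = 16
best[4] = 16
best[5] = 16
best[6] = 32  (first piece 3, then best[3]=16)
best[7] = 32
best[8] = 32
best[9] = 48  (first piece 3, then best[6]=32)
best[10] = 48
best[11] = 48
One optimal cutting: pieces 3 + 3 + 3 with 2 units of scrap → $48.

48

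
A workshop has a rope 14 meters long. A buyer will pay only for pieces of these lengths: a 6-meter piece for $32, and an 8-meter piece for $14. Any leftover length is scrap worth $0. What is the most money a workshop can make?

Build best[k] bottom-up: best[k] = max over allowed piece i of (p[i] + best[k−i]).
best[1] = 0
best[2] = 0
best[3] = 0
best[4] = 0
best[5] = 0
best[6] = 32
best[7] = 32
best[8] = 32
best[9] = 32
best[10] = 32
best[11] = 32
best[12] = 64  (first piece 6, then best[6]=32)
best[13] = 64
best[14] = 64
One optimal cutting: pieces 6 + 6 with 2 meters of scrap → $64.

64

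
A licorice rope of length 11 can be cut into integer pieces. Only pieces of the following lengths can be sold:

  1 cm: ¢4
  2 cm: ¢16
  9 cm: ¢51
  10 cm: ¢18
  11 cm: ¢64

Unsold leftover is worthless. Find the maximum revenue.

Build best[k] bottom-up: best[k] = max over allowed piece i of (p[i] + best[k−i]).
best[1] = 4
best[2] = max(4+4, 16+0) = 16
best[3] = max(4+16, 16+4) = 20
best[4] = max(4+20, 16+16) = 32
best[5] = max(4+32, 16+20) = 36
best[6] = max(4+36, 16+32) = 48
best[7] = max(4+48, 16+36) = 52
best[8] = max(4+52, 16+48) = 64
best[9] = max(4+64, 16+52, 51+0) = 68
best[10] = max(4+68, 16+64, 51+4, 18+0) = 80
best[11] = max(4+80, 16+68, 51+16, 18+4, 64+0) = 84
One optimal cutting: 2 + 2 + 2 + 2 + 2 + 1 → ¢84.

84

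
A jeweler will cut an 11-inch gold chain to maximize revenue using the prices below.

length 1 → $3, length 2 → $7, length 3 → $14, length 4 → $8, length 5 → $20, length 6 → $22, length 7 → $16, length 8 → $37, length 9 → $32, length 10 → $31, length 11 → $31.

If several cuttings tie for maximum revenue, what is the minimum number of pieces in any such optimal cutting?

2

Build r[k] bottom-up: r[k] = max over allowed piece i of (p[i] + r[k−i]).
r[1] = 3
r[2] = max(3+3, 7+0) = 7
r[3] = max(3+7, 7+3, 14+0) = 14
r[4] = max(3+14, 7+7, 14+3, 8+0) = 17
r[5] = max(3+17, 7+14, 14+7, 8+3, 20+0) = 21
r[6] = max(3+21, 7+17, 14+14, 8+7, 20+3, 22+0) = 28
r[7] = max(3+28, 7+21, 14+17, …, 22+3, 16+0) = 31
r[8] = max(3+31, 7+28, 14+21, …, 16+3, 37+0) = 37
r[9] = max(3+37, 7+31, 14+28, …, 37+3, 32+0) = 42
r[10] = max(3+42, 7+37, 14+31, …, 32+3, 31+0) = 45
r[11] = max(3+45, 7+42, 14+37, …, 31+3, 31+0) = 51
Maximum revenue is $51.
Now minimize piece count subject to staying optimal: for each k, pieces[k] = 1 + min over i with p[i]+r[k−i]=r[k] of pieces[k−i].
pieces[8] = 1
pieces[9] = 3
pieces[10] = 4
pieces[11] = 2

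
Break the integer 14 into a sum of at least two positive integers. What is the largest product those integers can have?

162

Fill prod[k] for k=2..14: at each k try every first piece i and multiply by the better of (k−i) uncut or prod[k−i].
prod[2] = 1*max(1,0) = 1*1 = 1
prod[3] = 1*max(2,1) = 1*2 = 2
prod[4] = 2*max(2,1) = 2*2 = 4
prod[5] = 2*max(3,2) = 2*3 = 6
prod[6] = 3*max(3,2) = 3*3 = 9
prod[7] = 2*max(5,6) = 2*6 = 12
prod[8] = 2*max(6,9) = 2*9 = 18
prod[9] = 3*max(6,9) = 3*9 = 27
prod[10] = 2*max(8,18) = 2*18 = 36
prod[11] = 2*max(9,27) = 2*27 = 54
prod[12] = 3*max(9,27) = 3*27 = 81
prod[13] = 2*max(11,54) = 2*54 = 108
prod[14] = 2*max(12,81) = 2*81 = 162
One optimal split: 3 + 3 + 3 + 3 + 2; product 3*3*3*3*2 = 162.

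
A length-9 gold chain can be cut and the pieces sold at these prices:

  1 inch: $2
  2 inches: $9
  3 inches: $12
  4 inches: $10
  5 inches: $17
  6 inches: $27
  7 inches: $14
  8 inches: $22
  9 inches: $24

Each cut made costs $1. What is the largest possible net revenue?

38

Consider every possible first cut. r[k] is the best of p[i]+r[k−i] over all sellable i≤k, charging 1 whenever i<k.
r[1] = 2
r[2] = 9
r[3] = 12
r[4] = 17  (first piece 2, then r[2]=9)
r[5] = 20  (first piece 2, then r[3]=12)
r[6] = 27
r[7] = 28  (first piece 1, then r[6]=27)
r[8] = 35  (first piece 2, then r[6]=27)
r[9] = 38  (first piece 3, then r[6]=27)
One optimal plan: pieces 6 + 3 (1 cut) → $39 − $1 = $38.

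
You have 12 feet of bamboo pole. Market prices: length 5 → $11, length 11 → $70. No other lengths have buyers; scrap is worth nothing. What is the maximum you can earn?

70

Build f[k] bottom-up: f[k] = max over allowed piece i of (p[i] + f[k−i]).
f[1] = 0
f[2] = 0
f[3] = 0
f[4] = 0
f[5] = 11
f[6] = 11
f[7] = 11
f[8] = 11
f[9] = 11
f[10] = 22  (first piece 5, then f[5]=11)
f[11] = max(11+11, 70+0) = 70
f[12] = max(11+11, 70+0) = 70
One optimal cutting: pieces 11 with 1 foot of scrap → $70.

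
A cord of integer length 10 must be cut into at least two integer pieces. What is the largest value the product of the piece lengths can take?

Fill P[k] for k=2..10: at each k try every first piece i and multiply by the better of (k−i) uncut or P[k−i].
P[2] = 1*max(1,0) = 1*1 = 1
P[3] = 1*max(2,1) = 1*2 = 2
P[4] = 2*max(2,1) = 2*2 = 4
P[5] = 2*max(3,2) = 2*3 = 6
P[6] = 3*max(3,2) = 3*3 = 9
P[7] = 2*max(5,6) = 2*6 = 12
P[8] = 2*max(6,9) = 2*9 = 18
P[9] = 3*max(6,9) = 3*9 = 27
P[10] = 2*max(8,18) = 2*18 = 36
One optimal split: 3 + 3 + 2 + 2; product 3*3*2*2 = 36.

36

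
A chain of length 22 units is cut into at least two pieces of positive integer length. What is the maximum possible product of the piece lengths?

2916

Fill m[k] for k=2..22: at each k try every first piece i and multiply by the better of (k−i) uncut or m[k−i].
m[2] = 1×max(1,0) = 1×1 = 1
m[3] = 1×max(2,1) = 1×2 = 2
m[4] = 2×max(2,1) = 2×2 = 4
m[5] = 2×max(3,2) = 2×3 = 6
m[6] = 3×max(3,2) = 3×3 = 9
m[7] = 2×max(5,6) = 2×6 = 12
m[8] = 2×max(6,9) = 2×9 = 18
m[9] = 3×max(6,9) = 3×9 = 27
m[10] = 2×max(8,18) = 2×18 = 36
m[11] = 2×max(9,27) = 2×27 = 54
m[12] = 3×max(9,27) = 3×27 = 81
m[13] = 2×max(11,54) = 2×54 = 108
m[14] = 2×max(12,81) = 2×81 = 162
m[15] = 3×max(12,81) = 3×81 = 243
m[16] = 2×max(14,162) = 2×162 = 324
m[17] = 2×max(15,243) = 2×243 = 486
m[18] = 3×max(15,243) = 3×243 = 729
m[19] = 2×max(17,486) = 2×486 = 972
m[20] = 2×max(18,729) = 2×729 = 1458
m[21] = 3×max(18,729) = 3×729 = 2187
m[22] = 2×max(20,1458) = 2×1458 = 2916
One optimal split: 3 + 3 + 3 + 3 + 3 + 3 + 2 + 2; product 3×3×3×3×3×3×2×2 = 2916.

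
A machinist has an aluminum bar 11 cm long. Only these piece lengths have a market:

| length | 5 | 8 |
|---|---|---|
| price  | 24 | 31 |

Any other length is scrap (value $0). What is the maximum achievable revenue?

48

Let f[k] be the best obtainable value from length k. For each k, try every first piece i and keep the best of price[i] + f[k−i].
f[1] = 0
f[2] = 0
f[3] = 0
f[4] = 0
f[5] = 24
f[6] = 24
f[7] = 24
f[8] = max(24+0, 31+0) = 31
f[9] = max(24+0, 31+0) = 31
f[10] = max(24+24, 31+0) = 48
f[11] = max(24+24, 31+0) = 48
One optimal cutting: pieces 5 + 5 with 1 cm of scrap → $48.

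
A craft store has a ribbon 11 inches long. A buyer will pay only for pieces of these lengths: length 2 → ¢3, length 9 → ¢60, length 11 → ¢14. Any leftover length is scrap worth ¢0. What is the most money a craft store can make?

Let r[k] be the best obtainable value from length k. For each k, try every first piece i and keep the best of price[i] + r[k−i].
r[1] = 0
r[2] = 3
r[3] = 3
r[4] = 6  (first piece 2, then r[2]=3)
r[5] = 6
r[6] = 9  (first piece 2, then r[4]=6)
r[7] = 9
r[8] = 12  (first piece 2, then r[6]=9)
r[9] = 60
r[10] = 60
r[11] = 63  (first piece 2, then r[9]=60)
One optimal cutting: 9 + 2 → ¢63.

63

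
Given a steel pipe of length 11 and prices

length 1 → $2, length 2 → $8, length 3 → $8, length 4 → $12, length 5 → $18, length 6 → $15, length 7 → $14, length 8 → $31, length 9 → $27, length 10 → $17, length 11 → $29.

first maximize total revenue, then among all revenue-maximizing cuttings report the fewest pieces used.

Build r[k] bottom-up: r[k] = max over allowed piece i of (p[i] + r[k−i]).
r[1] = 2
r[2] = max(2+2, 8+0) = 8
r[3] = max(2+8, 8+2, 8+0) = 10
r[4] = max(2+10, 8+8, 8+2, 12+0) = 16
r[5] = max(2+16, 8+10, 8+8, 12+2, 18+0) = 18
r[6] = max(2+18, 8+16, 8+10, 12+8, 18+2, 15+0) = 24
r[7] = max(2+24, 8+18, 8+16, …, 15+2, 14+0) = 26
r[8] = max(2+26, 8+24, 8+18, …, 14+2, 31+0) = 32
r[9] = max(2+32, 8+26, 8+24, …, 31+2, 27+0) = 34
r[10] = max(2+34, 8+32, 8+26, …, 27+2, 17+0) = 40
r[11] = max(2+40, 8+34, 8+32, …, 17+2, 29+0) = 42
Maximum revenue is $42.
Now minimize piece count subject to staying optimal: for each k, pieces[k] = 1 + min over i with p[i]+r[k−i]=r[k] of pieces[k−i].
pieces[8] = 4
pieces[9] = 3
pieces[10] = 5
pieces[11] = 4

4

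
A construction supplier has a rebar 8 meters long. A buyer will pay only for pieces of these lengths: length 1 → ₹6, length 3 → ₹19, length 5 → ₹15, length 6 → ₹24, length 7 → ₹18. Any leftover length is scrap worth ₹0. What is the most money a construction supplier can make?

50

Build best[k] bottom-up: best[k] = max over allowed piece i of (p[i] + best[k−i]).
best[1] = 6
best[2] = 12  (first piece 1, then best[1]=6)
best[3] = max(6+12, 19+0) = 19
best[4] = max(6+19, 19+6) = 25
best[5] = max(6+25, 19+12, 15+0) = 31
best[6] = max(6+31, 19+19, 15+6, 24+0) = 38
best[7] = max(6+38, 19+25, 15+12, 24+6, 18+0) = 44
best[8] = max(6+44, 19+31, 15+19, 24+12, 18+6) = 50
One optimal cutting: 3 + 3 + 1 + 1 → ₹50.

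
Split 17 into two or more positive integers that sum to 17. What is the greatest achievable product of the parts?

Let prod[k] be the best product for length k (with at least one cut). For each first piece i, the rest contributes max(k−i, prod[k−i]).
prod[2] = 1*max(1,0) = 1*1 = 1
prod[3] = 1*max(2,1) = 1*2 = 2
prod[4] = 2*max(2,1) = 2*2 = 4
prod[5] = 2*max(3,2) = 2*3 = 6
prod[6] = 3*max(3,2) = 3*3 = 9
prod[7] = 2*max(5,6) = 2*6 = 12
prod[8] = 2*max(6,9) = 2*9 = 18
prod[9] = 3*max(6,9) = 3*9 = 27
prod[10] = 2*max(8,18) = 2*18 = 36
prod[11] = 2*max(9,27) = 2*27 = 54
prod[12] = 3*max(9,27) = 3*27 = 81
prod[13] = 2*max(11,54) = 2*54 = 108
prod[14] = 2*max(12,81) = 2*81 = 162
prod[15] = 3*max(12,81) = 3*81 = 243
prod[16] = 2*max(14,162) = 2*162 = 324
prod[17] = 2*max(15,243) = 2*243 = 486
One optimal split: 3 + 3 + 3 + 3 + 3 + 2; product 3*3*3*3*3*2 = 486.

486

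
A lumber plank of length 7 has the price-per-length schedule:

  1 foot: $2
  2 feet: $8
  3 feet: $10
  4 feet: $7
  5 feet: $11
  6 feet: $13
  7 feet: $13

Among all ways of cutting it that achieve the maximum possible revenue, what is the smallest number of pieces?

3

Consider every possible first cut. r[k] is the best of p[i]+r[k−i] over all sellable i≤k.
r[1] = 2
r[2] = max(2+2, 8+0) = 8
r[3] = max(2+8, 8+2, 10+0) = 10
r[4] = max(2+10, 8+8, 10+2, 7+0) = 16
r[5] = max(2+16, 8+10, 10+8, 7+2, 11+0) = 18
r[6] = max(2+18, 8+16, 10+10, 7+8, 11+2, 13+0) = 24
r[7] = max(2+24, 8+18, 10+16, …, 13+2, 13+0) = 26
Maximum revenue is $26.
Now minimize piece count subject to staying optimal: for each k, pieces[k] = 1 + min over i with p[i]+r[k−i]=r[k] of pieces[k−i].
pieces[4] = 2
pieces[5] = 2
pieces[6] = 3
pieces[7] = 3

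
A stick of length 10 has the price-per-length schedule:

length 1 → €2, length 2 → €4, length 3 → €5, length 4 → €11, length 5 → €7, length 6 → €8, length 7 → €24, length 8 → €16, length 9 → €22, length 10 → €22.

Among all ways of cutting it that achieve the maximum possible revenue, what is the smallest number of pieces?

3

Build r[k] bottom-up: r[k] = max over allowed piece i of (p[i] + r[k−i]).
r[1] = 2
r[2] = 4  (first piece 1, then r[1]=2)
r[3] = 6  (first piece 1, then r[2]=4)
r[4] = 11
r[5] = 13  (first piece 1, then r[4]=11)
r[6] = 15  (first piece 1, then r[5]=13)
r[7] = 24
r[8] = 26  (first piece 1, then r[7]=24)
r[9] = 28  (first piece 1, then r[8]=26)
r[10] = 30  (first piece 1, then r[9]=28)
Maximum revenue is €30.
Now minimize piece count subject to staying optimal: for each k, pieces[k] = 1 + min over i with p[i]+r[k−i]=r[k] of pieces[k−i].
pieces[7] = 1
pieces[8] = 2
pieces[9] = 2
pieces[10] = 3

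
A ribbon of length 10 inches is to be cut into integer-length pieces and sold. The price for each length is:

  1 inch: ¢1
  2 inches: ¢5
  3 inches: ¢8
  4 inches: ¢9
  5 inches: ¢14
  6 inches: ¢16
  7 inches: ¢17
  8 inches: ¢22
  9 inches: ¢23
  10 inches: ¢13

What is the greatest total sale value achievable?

28

Let r[k] be the best obtainable value from length k. For each k, try every first piece i and keep the best of price[i] + r[k−i].
r[1] = 1
r[2] = 5
r[3] = 8
r[4] = 10  (first piece 2, then r[2]=5)
r[5] = 14
r[6] = 16  (first piece 3, then r[3]=8)
r[7] = 19  (first piece 2, then r[5]=14)
r[8] = 22  (first piece 3, then r[5]=14)
r[9] = 24  (first piece 2, then r[7]=19)
r[10] = 28  (first piece 5, then r[5]=14)
One optimal cutting: 5 + 5 → ¢14 + ¢14 = ¢28.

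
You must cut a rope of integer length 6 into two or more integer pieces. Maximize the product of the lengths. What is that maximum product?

Define f[k] = max over 1≤i<k of i · max(k−i, f[k−i]); the inner max lets the remainder stay uncut if that's better.
f[2] = 1·max(1,0) = 1·1 = 1
f[3] = 1·max(2,1) = 1·2 = 2
f[4] = 2·max(2,1) = 2·2 = 4
f[5] = 2·max(3,2) = 2·3 = 6
f[6] = 3·max(3,2) = 3·3 = 9
One optimal split: 3 + 3; product 3·3 = 9.

9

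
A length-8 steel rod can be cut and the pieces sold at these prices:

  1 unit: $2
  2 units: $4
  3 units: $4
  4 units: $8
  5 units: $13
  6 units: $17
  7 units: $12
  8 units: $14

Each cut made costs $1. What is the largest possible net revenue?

20

Let net[k] be the best obtainable value from length k. For each k, try every first piece i and keep the best of price[i] + net[k−i] minus the 1 cut fee when i<k.
net[1] = 2
net[2] = 4
net[3] = 5  (first piece 1, then net[2]=4)
net[4] = 8
net[5] = 13
net[6] = 17
net[7] = 18  (first piece 1, then net[6]=17)
net[8] = 20  (first piece 2, then net[6]=17)
One optimal plan: pieces 6 + 2 (1 cut) → $21 − $1 = $20.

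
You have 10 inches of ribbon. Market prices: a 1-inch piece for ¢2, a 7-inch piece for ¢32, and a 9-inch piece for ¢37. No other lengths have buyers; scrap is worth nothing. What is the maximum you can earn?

Let best[k] be the best obtainable value from length k. For each k, try every first piece i and keep the best of price[i] + best[k−i].
best[1] = 2
best[2] = 4  (first piece 1, then best[1]=2)
best[3] = 6  (first piece 1, then best[2]=4)
best[4] = 8  (first piece 1, then best[3]=6)
best[5] = 10  (first piece 1, then best[4]=8)
best[6] = 12  (first piece 1, then best[5]=10)
best[7] = 32
best[8] = 34  (first piece 1, then best[7]=32)
best[9] = 37
best[10] = 39  (first piece 1, then best[9]=37)
One optimal cutting: 9 + 1 → ¢39.

39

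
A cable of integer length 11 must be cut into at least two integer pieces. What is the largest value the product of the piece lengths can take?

54

Fill P[k] for k=2..11: at each k try every first piece i and multiply by the better of (k−i) uncut or P[k−i].
P[2] = 1×max(1,0) = 1×1 = 1
P[3] = max(1×2, 2×1) = 2
P[4] = max(1×3, 2×2, 3×1) = 4
P[5] = max(1×4, 2×3, 3×2, 4×1) = 6
P[6] = max(1×6, 2×4, 3×3, 4×2, 5×1) = 9
P[7] = max(1×9, 2×6, 3×4, 4×3, 5×2, 6×1) = 12
P[8] = max(1×12, 2×9, 3×6, …, 6×2, 7×1) = 18
P[9] = max(1×18, 2×12, 3×9, …, 7×2, 8×1) = 27
P[10] = max(1×27, 2×18, 3×12, …, 8×2, 9×1) = 36
P[11] = max(1×36, 2×27, 3×18, …, 9×2, 10×1) = 54
One optimal split: 3 + 3 + 3 + 2; product 3×3×3×2 = 54.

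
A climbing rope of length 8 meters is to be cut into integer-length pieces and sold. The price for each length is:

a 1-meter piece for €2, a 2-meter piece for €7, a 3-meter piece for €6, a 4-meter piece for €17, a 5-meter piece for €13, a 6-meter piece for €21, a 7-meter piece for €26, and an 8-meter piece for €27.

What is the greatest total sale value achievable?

Build r[k] bottom-up: r[k] = max over allowed piece i of (p[i] + r[k−i]).
r[1] = 2
r[2] = 7
r[3] = 9  (first piece 1, then r[2]=7)
r[4] = 17
r[5] = 19  (first piece 1, then r[4]=17)
r[6] = 24  (first piece 2, then r[4]=17)
r[7] = 26  (first piece 1, then r[6]=24)
r[8] = 34  (first piece 4, then r[4]=17)
One optimal cutting: 4 + 4 → €17 + €17 = €34.

34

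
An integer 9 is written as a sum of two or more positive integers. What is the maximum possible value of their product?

Fill g[k] for k=2..9: at each k try every first piece i and multiply by the better of (k−i) uncut or g[k−i].
g[2] = 1×max(1,0) = 1×1 = 1
g[3] = 1×max(2,1) = 1×2 = 2
g[4] = 2×max(2,1) = 2×2 = 4
g[5] = 2×max(3,2) = 2×3 = 6
g[6] = 3×max(3,2) = 3×3 = 9
g[7] = 2×max(5,6) = 2×6 = 12
g[8] = 2×max(6,9) = 2×9 = 18
g[9] = 3×max(6,9) = 3×9 = 27
One optimal split: 3 + 3 + 3; product 3×3×3 = 27.

27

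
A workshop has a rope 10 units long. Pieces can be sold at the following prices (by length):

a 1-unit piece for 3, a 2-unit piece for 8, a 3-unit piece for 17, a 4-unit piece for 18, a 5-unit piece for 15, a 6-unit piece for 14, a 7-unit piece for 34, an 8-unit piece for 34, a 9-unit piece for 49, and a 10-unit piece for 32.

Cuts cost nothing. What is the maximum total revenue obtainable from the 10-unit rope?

Let R[k] be the best obtainable value from length k. For each k, try every first piece i and keep the best of price[i] + R[k−i].
R[1] = 3
R[2] = 8
R[3] = 17
R[4] = 20  (first piece 1, then R[3]=17)
R[5] = 25  (first piece 2, then R[3]=17)
R[6] = 34  (first piece 3, then R[3]=17)
R[7] = 37  (first piece 1, then R[6]=34)
R[8] = 42  (first piece 2, then R[6]=34)
R[9] = 51  (first piece 3, then R[6]=34)
R[10] = 54  (first piece 1, then R[9]=51)
One optimal cutting: 3 + 3 + 3 + 1 → 17 + 17 + 17 + 3 = 54.

54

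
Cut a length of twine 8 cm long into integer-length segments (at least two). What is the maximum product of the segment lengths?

Fill f[k] for k=2..8: at each k try every first piece i and multiply by the better of (k−i) uncut or f[k−i].
f[2] = 1·max(1,0) = 1·1 = 1
f[3] = 1·max(2,1) = 1·2 = 2
f[4] = 2·max(2,1) = 2·2 = 4
f[5] = 2·max(3,2) = 2·3 = 6
f[6] = 3·max(3,2) = 3·3 = 9
f[7] = 2·max(5,6) = 2·6 = 12
f[8] = 2·max(6,9) = 2·9 = 18
One optimal split: 3 + 3 + 2; product 3·3·2 = 18.

18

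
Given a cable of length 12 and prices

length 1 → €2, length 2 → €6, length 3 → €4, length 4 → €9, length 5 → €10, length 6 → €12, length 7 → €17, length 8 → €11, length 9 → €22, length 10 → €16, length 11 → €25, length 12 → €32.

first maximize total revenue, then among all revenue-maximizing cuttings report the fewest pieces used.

Build r[k] bottom-up: r[k] = max over allowed piece i of (p[i] + r[k−i]).
r[1] = 2
r[2] = 6
r[3] = 8  (first piece 1, then r[2]=6)
r[4] = 12  (first piece 2, then r[2]=6)
r[5] = 14  (first piece 1, then r[4]=12)
r[6] = 18  (first piece 2, then r[4]=12)
r[7] = 20  (first piece 1, then r[6]=18)
r[8] = 24  (first piece 2, then r[6]=18)
r[9] = 26  (first piece 1, then r[8]=24)
r[10] = 30  (first piece 2, then r[8]=24)
r[11] = 32  (first piece 1, then r[10]=30)
r[12] = 36  (first piece 2, then r[10]=30)
Maximum revenue is €36.
Now minimize piece count subject to staying optimal: for each k, pieces[k] = 1 + min over i with p[i]+r[k−i]=r[k] of pieces[k−i].
pieces[9] = 5
pieces[10] = 5
pieces[11] = 6
pieces[12] = 6

6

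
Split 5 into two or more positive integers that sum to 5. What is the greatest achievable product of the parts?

6

Fill P[k] for k=2..5: at each k try every first piece i and multiply by the better of (k−i) uncut or P[k−i].
P[2] = 1·max(1,0) = 1·1 = 1
P[3] = max(1·2, 2·1) = 2
P[4] = max(1·3, 2·2, 3·1) = 4
P[5] = max(1·4, 2·3, 3·2, 4·1) = 6
One optimal split: 3 + 2; product 3·2 = 6.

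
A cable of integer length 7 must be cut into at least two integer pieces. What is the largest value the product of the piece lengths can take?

12

Let f[k] be the best product for length k (with at least one cut). For each first piece i, the rest contributes max(k−i, f[k−i]).
Small cases: f[2]=1.
f[3] = max(1×2, 2×1) = 2
f[4] = max(1×3, 2×2, 3×1) = 4
f[5] = max(1×4, 2×3, 3×2, 4×1) = 6
f[6] = max(1×6, 2×4, 3×3, 4×2, 5×1) = 9
f[7] = max(1×9, 2×6, 3×4, 4×3, 5×2, 6×1) = 12
One optimal split: 3 + 2 + 2; product 3×2×2 = 12.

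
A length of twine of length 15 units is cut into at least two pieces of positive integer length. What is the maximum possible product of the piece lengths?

Let m[k] be the best product for length k (with at least one cut). For each first piece i, the rest contributes max(k−i, m[k−i]).
m[2] = 1*max(1,0) = 1*1 = 1
m[3] = 1*max(2,1) = 1*2 = 2
m[4] = 2*max(2,1) = 2*2 = 4
m[5] = 2*max(3,2) = 2*3 = 6
m[6] = 3*max(3,2) = 3*3 = 9
m[7] = 2*max(5,6) = 2*6 = 12
m[8] = 2*max(6,9) = 2*9 = 18
m[9] = 3*max(6,9) = 3*9 = 27
m[10] = 2*max(8,18) = 2*18 = 36
m[11] = 2*max(9,27) = 2*27 = 54
m[12] = 3*max(9,27) = 3*27 = 81
m[13] = 2*max(11,54) = 2*54 = 108
m[14] = 2*max(12,81) = 2*81 = 162
m[15] = 3*max(12,81) = 3*81 = 243
One optimal split: 3 + 3 + 3 + 3 + 3; product 3*3*3*3*3 = 243.

243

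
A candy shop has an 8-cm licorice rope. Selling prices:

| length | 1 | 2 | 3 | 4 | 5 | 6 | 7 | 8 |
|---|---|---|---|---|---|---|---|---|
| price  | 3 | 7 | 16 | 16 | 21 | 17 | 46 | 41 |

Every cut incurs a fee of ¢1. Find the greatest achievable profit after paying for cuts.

Consider every possible first cut. net[k] is the best of p[i]+net[k−i] over all sellable i≤k, charging 1 whenever i<k.
net[1] = 3
net[2] = 7
net[3] = 16
net[4] = 18  (first piece 1, then net[3]=16)
net[5] = 22  (first piece 2, then net[3]=16)
net[6] = 31  (first piece 3, then net[3]=16)
net[7] = 46
net[8] = 48  (first piece 1, then net[7]=46)
One optimal plan: pieces 7 + 1 (1 cut) → ¢49 − ¢1 = ¢48.

48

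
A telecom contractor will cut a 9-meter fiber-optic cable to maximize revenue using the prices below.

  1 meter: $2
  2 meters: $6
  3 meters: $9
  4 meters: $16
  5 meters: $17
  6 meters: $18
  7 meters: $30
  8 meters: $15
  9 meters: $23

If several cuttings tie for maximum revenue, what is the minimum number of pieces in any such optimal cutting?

2

Let r[k] be the best obtainable value from length k. For each k, try every first piece i and keep the best of price[i] + r[k−i].
r[1] = 2
r[2] = 6
r[3] = 9
r[4] = 16
r[5] = 18  (first piece 1, then r[4]=16)
r[6] = 22  (first piece 2, then r[4]=16)
r[7] = 30
r[8] = 32  (first piece 1, then r[7]=30)
r[9] = 36  (first piece 2, then r[7]=30)
Maximum revenue is $36.
Now minimize piece count subject to staying optimal: for each k, pieces[k] = 1 + min over i with p[i]+r[k−i]=r[k] of pieces[k−i].
pieces[6] = 2
pieces[7] = 1
pieces[8] = 2
pieces[9] = 2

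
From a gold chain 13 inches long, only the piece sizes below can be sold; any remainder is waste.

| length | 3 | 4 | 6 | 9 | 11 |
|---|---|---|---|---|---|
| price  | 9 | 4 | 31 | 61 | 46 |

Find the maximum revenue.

Consider every possible first cut. r[k] is the best of p[i]+r[k−i] over all sellable i≤k.
r[1] = 0
r[2] = 0
r[3] = 9
r[4] = max(9+0, 4+0) = 9
r[5] = max(9+0, 4+0) = 9
r[6] = max(9+9, 4+0, 31+0) = 31
r[7] = max(9+9, 4+9, 31+0) = 31
r[8] = max(9+9, 4+9, 31+0) = 31
r[9] = max(9+31, 4+9, 31+9, 61+0) = 61
r[10] = max(9+31, 4+31, 31+9, 61+0) = 61
r[11] = max(9+31, 4+31, 31+9, 61+0, 46+0) = 61
r[12] = max(9+61, 4+31, 31+31, 61+9, 46+0) = 70
r[13] = max(9+61, 4+61, 31+31, 61+9, 46+0) = 70
One optimal cutting: pieces 9 + 3 with 1 inch of scrap → $70.

70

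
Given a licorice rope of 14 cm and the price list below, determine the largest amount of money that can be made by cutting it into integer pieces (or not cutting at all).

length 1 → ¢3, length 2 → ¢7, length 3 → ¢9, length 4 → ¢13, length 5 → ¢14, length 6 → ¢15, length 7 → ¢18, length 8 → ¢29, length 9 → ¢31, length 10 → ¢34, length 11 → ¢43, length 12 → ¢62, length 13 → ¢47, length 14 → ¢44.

69

Build v[k] bottom-up: v[k] = max over allowed piece i of (p[i] + v[k−i]).
v[1] = 3
v[2] = max(3+3, 7+0) = 7
v[3] = max(3+7, 7+3, 9+0) = 10
v[4] = max(3+10, 7+7, 9+3, 13+0) = 14
v[5] = max(3+14, 7+10, 9+7, 13+3, 14+0) = 17
v[6] = max(3+17, 7+14, 9+10, 13+7, 14+3, 15+0) = 21
v[7] = max(3+21, 7+17, 9+14, …, 15+3, 18+0) = 24
v[8] = max(3+24, 7+21, 9+17, …, 18+3, 29+0) = 29
v[9] = max(3+29, 7+24, 9+21, …, 29+3, 31+0) = 32
v[10] = max(3+32, 7+29, 9+24, …, 31+3, 34+0) = 36
v[11] = max(3+36, 7+32, 9+29, …, 34+3, 43+0) = 43
v[12] = max(3+43, 7+36, 9+32, …, 43+3, 62+0) = 62
v[13] = max(3+62, 7+43, 9+36, …, 62+3, 47+0) = 65
v[14] = max(3+65, 7+62, 9+43, …, 47+3, 44+0) = 69
One optimal cutting: 12 + 2 → ¢62 + ¢7 = ¢69.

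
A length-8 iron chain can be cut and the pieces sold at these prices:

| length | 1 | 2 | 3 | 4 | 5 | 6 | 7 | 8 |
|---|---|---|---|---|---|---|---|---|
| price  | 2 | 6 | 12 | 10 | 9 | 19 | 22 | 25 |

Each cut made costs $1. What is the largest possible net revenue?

28

Let v[k] be the best obtainable value from length k. For each k, try every first piece i and keep the best of price[i] + v[k−i] minus the 1 cut fee when i<k.
v[1] = 2
v[2] = max(2+2-1, 6+0) = 6
v[3] = max(2+6-1, 6+2-1, 12+0) = 12
v[4] = max(2+12-1, 6+6-1, 12+2-1, 10+0) = 13
v[5] = max(2+13-1, 6+12-1, 12+6-1, 10+2-1, 9+0) = 17
v[6] = max(2+17-1, 6+13-1, 12+12-1, 10+6-1, 9+2-1, 19+0) = 23
v[7] = max(2+23-1, 6+17-1, 12+13-1, …, 19+2-1, 22+0) = 24
v[8] = max(2+24-1, 6+23-1, 12+17-1, …, 22+2-1, 25+0) = 28
One optimal plan: pieces 3 + 3 + 2 (2 cuts) → $30 − $2 = $28.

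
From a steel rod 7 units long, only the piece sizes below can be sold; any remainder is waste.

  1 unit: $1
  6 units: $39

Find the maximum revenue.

Let f[k] be the best obtainable value from length k. For each k, try every first piece i and keep the best of price[i] + f[k−i].
f[1] = 1
f[2] = 2  (first piece 1, then f[1]=1)
f[3] = 3  (first piece 1, then f[2]=2)
f[4] = 4  (first piece 1, then f[3]=3)
f[5] = 5  (first piece 1, then f[4]=4)
f[6] = max(1+5, 39+0) = 39
f[7] = max(1+39, 39+1) = 40
One optimal cutting: 6 + 1 → $40.

40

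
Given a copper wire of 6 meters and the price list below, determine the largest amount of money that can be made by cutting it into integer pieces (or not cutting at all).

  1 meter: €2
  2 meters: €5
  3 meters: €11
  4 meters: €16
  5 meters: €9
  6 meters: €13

22

Build v[k] bottom-up: v[k] = max over allowed piece i of (p[i] + v[k−i]).
v[1] = 2
v[2] = 5
v[3] = 11
v[4] = 16
v[5] = 18  (first piece 1, then v[4]=16)
v[6] = 22  (first piece 3, then v[3]=11)
One optimal cutting: 3 + 3 → €11 + €11 = €22.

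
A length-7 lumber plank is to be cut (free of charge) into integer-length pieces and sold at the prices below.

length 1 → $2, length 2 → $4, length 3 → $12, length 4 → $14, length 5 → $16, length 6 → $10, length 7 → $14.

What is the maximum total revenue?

26

Consider every possible first cut. r[k] is the best of p[i]+r[k−i] over all sellable i≤k.
r[1] = 2
r[2] = max(2+2, 4+0) = 4
r[3] = max(2+4, 4+2, 12+0) = 12
r[4] = max(2+12, 4+4, 12+2, 14+0) = 14
r[5] = max(2+14, 4+12, 12+4, 14+2, 16+0) = 16
r[6] = max(2+16, 4+14, 12+12, 14+4, 16+2, 10+0) = 24
r[7] = max(2+24, 4+16, 12+14, …, 10+2, 14+0) = 26
One optimal cutting: 3 + 3 + 1 → $12 + $12 + $2 = $26.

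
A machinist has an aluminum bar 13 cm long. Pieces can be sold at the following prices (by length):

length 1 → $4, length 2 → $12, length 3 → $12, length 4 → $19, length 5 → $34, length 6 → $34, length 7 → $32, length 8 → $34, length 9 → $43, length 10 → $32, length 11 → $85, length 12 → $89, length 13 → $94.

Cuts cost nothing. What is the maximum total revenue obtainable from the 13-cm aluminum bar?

Consider every possible first cut. best[k] is the best of p[i]+best[k−i] over all sellable i≤k.
best[1] = 4
best[2] = max(4+4, 12+0) = 12
best[3] = max(4+12, 12+4, 12+0) = 16
best[4] = max(4+16, 12+12, 12+4, 19+0) = 24
best[5] = max(4+24, 12+16, 12+12, 19+4, 34+0) = 34
best[6] = max(4+34, 12+24, 12+16, 19+12, 34+4, 34+0) = 38
best[7] = max(4+38, 12+34, 12+24, …, 34+4, 32+0) = 46
best[8] = max(4+46, 12+38, 12+34, …, 32+4, 34+0) = 50
best[9] = max(4+50, 12+46, 12+38, …, 34+4, 43+0) = 58
best[10] = max(4+58, 12+50, 12+46, …, 43+4, 32+0) = 68
best[11] = max(4+68, 12+58, 12+50, …, 32+4, 85+0) = 85
best[12] = max(4+85, 12+68, 12+58, …, 85+4, 89+0) = 89
best[13] = max(4+89, 12+85, 12+68, …, 89+4, 94+0) = 97
One optimal cutting: 11 + 2 → $85 + $12 = $97.

97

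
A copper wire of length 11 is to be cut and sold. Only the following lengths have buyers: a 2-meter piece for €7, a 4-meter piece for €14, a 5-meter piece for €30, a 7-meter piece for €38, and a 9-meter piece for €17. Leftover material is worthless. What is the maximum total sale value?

Consider every possible first cut. best[k] is the best of p[i]+best[k−i] over all sellable i≤k.
best[1] = 0
best[2] = 7
best[3] = 7
best[4] = 14  (first piece 2, then best[2]=7)
best[5] = 30
best[6] = 30
best[7] = 38
best[8] = 38
best[9] = 45  (first piece 2, then best[7]=38)
best[10] = 60  (first piece 5, then best[5]=30)
best[11] = 60
One optimal cutting: pieces 5 + 5 with 1 meter of scrap → €60.

60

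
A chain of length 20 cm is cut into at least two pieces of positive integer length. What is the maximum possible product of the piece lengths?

1458

Define g[k] = max over 1≤i<k of i · max(k−i, g[k−i]); the inner max lets the remainder stay uncut if that's better.
g[2] = 1*max(1,0) = 1*1 = 1
g[3] = 1*max(2,1) = 1*2 = 2
g[4] = 2*max(2,1) = 2*2 = 4
g[5] = 2*max(3,2) = 2*3 = 6
g[6] = 3*max(3,2) = 3*3 = 9
g[7] = 2*max(5,6) = 2*6 = 12
g[8] = 2*max(6,9) = 2*9 = 18
g[9] = 3*max(6,9) = 3*9 = 27
g[10] = 2*max(8,18) = 2*18 = 36
g[11] = 2*max(9,27) = 2*27 = 54
g[12] = 3*max(9,27) = 3*27 = 81
g[13] = 2*max(11,54) = 2*54 = 108
g[14] = 2*max(12,81) = 2*81 = 162
g[15] = 3*max(12,81) = 3*81 = 243
g[16] = 2*max(14,162) = 2*162 = 324
g[17] = 2*max(15,243) = 2*243 = 486
g[18] = 3*max(15,243) = 3*243 = 729
g[19] = 2*max(17,486) = 2*486 = 972
g[20] = 2*max(18,729) = 2*729 = 1458
One optimal split: 3 + 3 + 3 + 3 + 3 + 3 + 2; product 3*3*3*3*3*3*2 = 1458.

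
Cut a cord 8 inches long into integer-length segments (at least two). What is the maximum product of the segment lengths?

Define g[k] = max over 1≤i<k of i · max(k−i, g[k−i]); the inner max lets the remainder stay uncut if that's better.
Small cases: g[2]=1.
g[3] = max(1×2, 2×1) = 2
g[4] = max(1×3, 2×2, 3×1) = 4
g[5] = max(1×4, 2×3, 3×2, 4×1) = 6
g[6] = max(1×6, 2×4, 3×3, 4×2, 5×1) = 9
g[7] = max(1×9, 2×6, 3×4, 4×3, 5×2, 6×1) = 12
g[8] = max(1×12, 2×9, 3×6, …, 6×2, 7×1) = 18
One optimal split: 3 + 3 + 2; product 3×3×2 = 18.

18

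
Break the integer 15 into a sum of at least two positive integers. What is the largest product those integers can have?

243

Define f[k] = max over 1≤i<k of i · max(k−i, f[k−i]); the inner max lets the remainder stay uncut if that's better.
f[2] = 1*max(1,0) = 1*1 = 1
f[3] = 1*max(2,1) = 1*2 = 2
f[4] = 2*max(2,1) = 2*2 = 4
f[5] = 2*max(3,2) = 2*3 = 6
f[6] = 3*max(3,2) = 3*3 = 9
f[7] = 2*max(5,6) = 2*6 = 12
f[8] = 2*max(6,9) = 2*9 = 18
f[9] = 3*max(6,9) = 3*9 = 27
f[10] = 2*max(8,18) = 2*18 = 36
f[11] = 2*max(9,27) = 2*27 = 54
f[12] = 3*max(9,27) = 3*27 = 81
f[13] = 2*max(11,54) = 2*54 = 108
f[14] = 2*max(12,81) = 2*81 = 162
f[15] = 3*max(12,81) = 3*81 = 243
One optimal split: 3 + 3 + 3 + 3 + 3; product 3*3*3*3*3 = 243.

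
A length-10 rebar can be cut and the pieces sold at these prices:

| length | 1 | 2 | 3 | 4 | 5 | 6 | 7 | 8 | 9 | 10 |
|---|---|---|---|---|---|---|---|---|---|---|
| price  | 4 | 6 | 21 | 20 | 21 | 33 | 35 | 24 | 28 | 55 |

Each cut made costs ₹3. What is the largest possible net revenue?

Let r[k] be the best obtainable value from length k. For each k, try every first piece i and keep the best of price[i] + r[k−i] minus the 3 cut fee when i<k.
r[1] = 4
r[2] = 6
r[3] = 21
r[4] = 22  (first piece 1, then r[3]=21)
r[5] = 24  (first piece 2, then r[3]=21)
r[6] = 39  (first piece 3, then r[3]=21)
r[7] = 40  (first piece 1, then r[6]=39)
r[8] = 42  (first piece 2, then r[6]=39)
r[9] = 57  (first piece 3, then r[6]=39)
r[10] = 58  (first piece 1, then r[9]=57)
One optimal plan: pieces 3 + 3 + 3 + 1 (3 cuts) → ₹67 − ₹9 = ₹58.

58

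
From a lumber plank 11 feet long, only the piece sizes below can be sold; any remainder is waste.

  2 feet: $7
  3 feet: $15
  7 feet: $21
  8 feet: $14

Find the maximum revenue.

Consider every possible first cut. r[k] is the best of p[i]+r[k−i] over all sellable i≤k.
r[1] = 0
r[2] = 7
r[3] = 15
r[4] = 15
r[5] = 22  (first piece 2, then r[3]=15)
r[6] = 30  (first piece 3, then r[3]=15)
r[7] = 30
r[8] = 37  (first piece 2, then r[6]=30)
r[9] = 45  (first piece 3, then r[6]=30)
r[10] = 45
r[11] = 52  (first piece 2, then r[9]=45)
One optimal cutting: 3 + 3 + 3 + 2 → $52.

52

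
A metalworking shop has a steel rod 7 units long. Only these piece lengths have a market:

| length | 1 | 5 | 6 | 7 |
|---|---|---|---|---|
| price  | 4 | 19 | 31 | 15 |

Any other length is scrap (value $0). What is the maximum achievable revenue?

Build f[k] bottom-up: f[k] = max over allowed piece i of (p[i] + f[k−i]).
f[1] = 4
f[2] = 8  (first piece 1, then f[1]=4)
f[3] = 12  (first piece 1, then f[2]=8)
f[4] = 16  (first piece 1, then f[3]=12)
f[5] = max(4+16, 19+0) = 20
f[6] = max(4+20, 19+4, 31+0) = 31
f[7] = max(4+31, 19+8, 31+4, 15+0) = 35
One optimal cutting: 6 + 1 → $35.

35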